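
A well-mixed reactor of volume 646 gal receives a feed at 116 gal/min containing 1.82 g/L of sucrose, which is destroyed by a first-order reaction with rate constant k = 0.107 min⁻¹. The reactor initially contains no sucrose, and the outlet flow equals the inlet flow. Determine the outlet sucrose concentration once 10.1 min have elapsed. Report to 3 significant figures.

V dC/dt = Q(C_in − C) − k V C.
This is linear with rate a = Q/V + k = 0.28657 min⁻¹.
C_ss = Q C_in/(Q + kV) = 1.1404 g/L; C(t) = C_ss + (C₀ − C_ss) e^(−a t).
C(10.1) = 1.1404 + (-1.1404)·e^(−0.28657·10.1) = 1.1404 + (-1.1404)·0.055337 = 1.0773 g/L.

1.08 g/L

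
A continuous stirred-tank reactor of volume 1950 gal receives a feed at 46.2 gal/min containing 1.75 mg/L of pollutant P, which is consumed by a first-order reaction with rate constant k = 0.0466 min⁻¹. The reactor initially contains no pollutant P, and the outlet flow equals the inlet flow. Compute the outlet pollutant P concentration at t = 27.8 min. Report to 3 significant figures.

V dC/dt = Q(C_in − C) − k V C.
dC/dt = (Q/V) C_in − (Q/V + k) C; effective rate a = Q/V + k = 0.023692 + 0.0466 = 0.070292 min⁻¹.
C_ss = Q C_in/(Q + kV) = 0.58984 mg/L; C(t) = C_ss + (C₀ − C_ss) e^(−a t).
C(27.8) = 0.58984 + (-0.58984)·e^(−0.070292·27.8) = 0.58984 + (-0.58984)·0.14169 = 0.50627 mg/L.

0.506 mg/L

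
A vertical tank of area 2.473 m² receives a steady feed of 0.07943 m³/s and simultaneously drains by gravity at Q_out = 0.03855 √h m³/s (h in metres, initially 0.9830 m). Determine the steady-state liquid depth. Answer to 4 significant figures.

A dh/dt = Q_in − 0.03855 √h. Steady state requires inflow = outflow:
Q_in = 0.03855 √h_ss ⇒ √h_ss = 0.07943/0.03855 = 2.06044.
h_ss = 2.06044² = 4.24542 m. (Since h₀ = 0.9830 m < h_ss, the level will rise toward this value.)

4.245 m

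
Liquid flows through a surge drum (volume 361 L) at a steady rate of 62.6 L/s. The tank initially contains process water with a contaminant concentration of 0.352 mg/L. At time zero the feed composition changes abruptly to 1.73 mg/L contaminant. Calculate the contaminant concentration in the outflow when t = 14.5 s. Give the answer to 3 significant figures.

Accumulation = in − out for the solute gives V dC/dt = Q(C_in − C).
Rewrite as dC/dt + C/τ = C_in/τ, τ = V/Q = 5.7668 s.
Integrating: C(t) = C_in + (C₀ − C_in) e^(−t/τ).
C(14.5) = 1.73 + (0.352 − 1.73)·e^(−14.5/5.7668) = 1.73 + (-1.3780)·0.080911 = 1.6185 mg/L.

1.62 mg/L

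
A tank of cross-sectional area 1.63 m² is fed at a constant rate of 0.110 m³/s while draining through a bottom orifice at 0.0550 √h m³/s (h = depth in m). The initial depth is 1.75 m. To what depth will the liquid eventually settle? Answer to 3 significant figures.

Volume balance on the tank: A dh/dt = Q_in − 0.0550 √h. At steady state dh/dt = 0:
Q_in = 0.0550 √h_ss ⇒ √h_ss = 0.110/0.0550 = 2.0000.
h_ss = 2.0000² = 4.0000 m. (Since h₀ = 1.75 m < h_ss, the level will rise toward this value.)

4.00 m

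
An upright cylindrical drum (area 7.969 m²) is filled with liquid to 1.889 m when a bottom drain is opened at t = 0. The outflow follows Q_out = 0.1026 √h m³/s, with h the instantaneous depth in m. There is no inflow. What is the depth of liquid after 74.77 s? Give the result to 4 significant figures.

With no inflow, A dh/dt = −0.1026 √h.
∫ h^(−1/2) dh = −(0.1026/A) ∫ dt, giving 2√h = 2√h₀ − (0.1026/A) t.
√h = √1.889 − 0.1026·74.77/(2·7.969) = 1.37441 − 0.481328 = 0.893081.
h = 0.893081² = 0.797594 m.

0.7976 m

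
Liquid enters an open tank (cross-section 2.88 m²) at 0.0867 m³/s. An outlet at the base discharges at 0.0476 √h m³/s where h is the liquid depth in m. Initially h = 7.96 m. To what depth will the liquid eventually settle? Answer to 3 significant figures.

A dh/dt = Q_in − 0.0476 √h. Steady state requires inflow = outflow:
Q_in = 0.0476 √h_ss ⇒ √h_ss = 0.0867/0.0476 = 1.8214.
h_ss = 1.8214² = 3.3176 m. (Since h₀ = 7.96 m > h_ss, the level will fall toward this value.)

3.32 m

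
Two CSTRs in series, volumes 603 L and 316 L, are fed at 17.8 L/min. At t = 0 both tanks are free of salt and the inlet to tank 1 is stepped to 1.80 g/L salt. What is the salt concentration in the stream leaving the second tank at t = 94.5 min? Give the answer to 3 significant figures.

1.58 g/L

Time constants: τᵢ = Vᵢ/Q for each well-mixed tank.
τ₁ = 603/17.8 = 33.876 min; τ₂ = 316/17.8 = 17.753 min.
Tank 1: C₁ = C_in(1 − e^(−t/τ₁)). Tank 2 (τ₁ ≠ τ₂): C₂ = C_in[1 − (τ₁ e^(−t/τ₁) − τ₂ e^(−t/τ₂))/(τ₁ − τ₂)].
At t = 94.5: e^(−t/τ₁) = 0.061449, e^(−t/τ₂) = 0.0048776.
C₂ = 1.80·[1 − (33.876·0.061449 − 17.753·0.0048776)/(16.124)] = 1.80·0.87626 = 1.5773 g/L.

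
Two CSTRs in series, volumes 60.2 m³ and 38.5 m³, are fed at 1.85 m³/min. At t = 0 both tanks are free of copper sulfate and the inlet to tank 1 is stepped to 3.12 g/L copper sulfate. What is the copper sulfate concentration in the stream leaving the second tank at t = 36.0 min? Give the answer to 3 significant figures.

Time constants: τᵢ = Vᵢ/Q for each well-mixed tank.
τ₁ = 60.2/1.85 = 32.541 min; τ₂ = 38.5/1.85 = 20.811 min.
Solving the cascade with C₁(0)=C₂(0)=0 gives C₂(t) = C_in[1 − (τ₁ e^(−t/τ₁) − τ₂ e^(−t/τ₂))/(τ₁ − τ₂)].
At t = 36.0: e^(−t/τ₁) = 0.33078, e^(−t/τ₂) = 0.17731.
C₂ = 3.12·[1 − (32.541·0.33078 − 20.811·0.17731)/(11.730)] = 3.12·0.39694 = 1.2385 g/L.

1.24 g/L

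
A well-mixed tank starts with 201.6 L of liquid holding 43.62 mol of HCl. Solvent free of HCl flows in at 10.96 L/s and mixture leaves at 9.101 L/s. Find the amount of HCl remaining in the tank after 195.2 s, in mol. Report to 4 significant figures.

0.2822 mol

Total volume: dV/dt = Q_in − Q_out = 1.85900 L/s, so V(t) = 201.6 + 1.85900 t and V(195.2) = 564.477 L.
No HCl enters, so dm/dt = −Q_out · (m/V).
dm/m = −Q_out dt/(V₀ + 1.85900 t); integrating gives ln(m/m₀) = −(Q_out/(Q_in−Q_out)) ln(V/V₀).
m = m₀ (V₀/V)^(Q_out/(Q_in−Q_out)) = 43.62 × (201.6/564.477)^(4.89564) = 0.282210 mol.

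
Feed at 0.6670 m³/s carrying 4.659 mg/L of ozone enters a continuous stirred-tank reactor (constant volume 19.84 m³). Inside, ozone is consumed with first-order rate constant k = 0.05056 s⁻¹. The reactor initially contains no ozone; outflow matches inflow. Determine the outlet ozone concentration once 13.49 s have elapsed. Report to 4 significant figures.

Accumulation = in − out − consumed: V dC/dt = Q C_in − Q C − k V C.
This is linear with rate a = Q/V + k = 0.0841790 s⁻¹.
C_ss = Q C_in/(Q + kV) = 1.86069 mg/L; C(t) = C_ss + (C₀ − C_ss) e^(−a t).
C(13.49) = 1.86069 + (-1.86069)·e^(−0.0841790·13.49) = 1.86069 + (-1.86069)·0.321238 = 1.26296 mg/L.

1.263 mg/L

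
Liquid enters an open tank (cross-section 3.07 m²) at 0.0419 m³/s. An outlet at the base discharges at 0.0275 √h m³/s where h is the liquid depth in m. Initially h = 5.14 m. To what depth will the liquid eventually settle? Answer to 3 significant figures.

Level balance: A dh/dt = 0.0419 − 0.0275 √h. Setting dh/dt = 0:
Q_in = 0.0275 √h_ss ⇒ √h_ss = 0.0419/0.0275 = 1.5236.
h_ss = 1.5236² = 2.3215 m. (Since h₀ = 5.14 m > h_ss, the level will fall toward this value.)

2.32 m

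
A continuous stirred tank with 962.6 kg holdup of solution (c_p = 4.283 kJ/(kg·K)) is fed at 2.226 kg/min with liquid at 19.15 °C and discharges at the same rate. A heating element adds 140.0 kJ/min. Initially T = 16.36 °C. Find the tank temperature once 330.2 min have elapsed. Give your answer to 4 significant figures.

Unsteady energy balance on the tank contents: M c_p dT/dt = ṁ c_p (T_in − T) + 140.0.
τ = M/ṁ = 432.435 min; T_ss = T_in + Q̇/(ṁ c_p) = 19.15 + 140.0/(2.226·4.283) = 33.8344 °C.
This is linear first-order; T(t) = T_ss + (T₀ − T_ss) e^(−t/τ).
T(330.2) = 33.8344 + (-17.4744)·e^(−330.2/432.435) = 33.8344 + (-17.4744)·0.465994 = 25.6914 °C.

25.69 °C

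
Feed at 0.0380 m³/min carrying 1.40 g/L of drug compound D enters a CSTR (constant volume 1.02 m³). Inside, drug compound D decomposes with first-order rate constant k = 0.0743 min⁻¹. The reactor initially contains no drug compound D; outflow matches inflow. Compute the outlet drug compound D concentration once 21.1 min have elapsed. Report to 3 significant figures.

Accumulation = in − out − consumed: V dC/dt = Q C_in − Q C − k V C.
dC/dt = (Q/V) C_in − (Q/V + k) C; effective rate a = Q/V + k = 0.037255 + 0.0743 = 0.11155 min⁻¹.
C_ss = Q C_in/(Q + kV) = 0.46754 g/L; C(t) = C_ss + (C₀ − C_ss) e^(−a t).
C(21.1) = 0.46754 + (-0.46754)·e^(−0.11155·21.1) = 0.46754 + (-0.46754)·0.095007 = 0.42312 g/L.

0.423 g/L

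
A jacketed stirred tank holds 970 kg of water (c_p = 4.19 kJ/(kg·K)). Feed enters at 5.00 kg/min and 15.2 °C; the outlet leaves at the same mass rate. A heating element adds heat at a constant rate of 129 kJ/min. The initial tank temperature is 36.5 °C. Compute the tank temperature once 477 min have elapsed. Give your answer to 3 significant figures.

22.7 °C

M c_p dT/dt = ṁ c_p (T_in − T) + Q̇.
Rearrange: dT/dt = (T_ss − T)/τ with τ = M/ṁ = 194.00 min and T_ss = T_in + Q̇/(ṁ c_p) = 21.358 °C.
Solution: T(t) = T_ss + (T₀ − T_ss) e^(−t/τ).
T(477) = 21.358 + (15.142)·e^(−477/194.00) = 21.358 + (15.142)·0.085541 = 22.653 °C.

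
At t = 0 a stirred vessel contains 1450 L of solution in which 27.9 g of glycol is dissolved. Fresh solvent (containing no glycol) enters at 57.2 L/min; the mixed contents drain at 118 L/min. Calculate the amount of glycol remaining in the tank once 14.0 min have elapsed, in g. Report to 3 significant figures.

5.01 g

Total volume: dV/dt = Q_in − Q_out = -60.800 L/min, so V(t) = 1450 − 60.800 t and V(14.0) = 598.80 L.
Species balance (pure solvent in): dm/dt = −Q_out · m/V(t).
dm/m = −Q_out dt/(V₀ − 60.800 t); integrating gives ln(m/m₀) = −(Q_out/(Q_in−Q_out)) ln(V/V₀).
m = m₀ (V₀/V)^(Q_out/(Q_in−Q_out)) = 27.9 × (1450/598.80)^(-1.9408) = 5.0139 g.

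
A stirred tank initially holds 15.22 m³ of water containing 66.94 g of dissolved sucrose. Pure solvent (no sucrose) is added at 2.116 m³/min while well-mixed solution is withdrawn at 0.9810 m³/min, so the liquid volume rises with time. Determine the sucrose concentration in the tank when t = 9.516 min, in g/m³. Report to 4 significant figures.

1.618 g/m³

Let m(t) be the amount of sucrose. Volume: V(t) = V₀ + (Q_in − Q_out) t = 15.22 + 1.13500 t; V(9.516) = 26.0207 m³.
No sucrose enters, so dm/dt = −Q_out · (m/V).
dm/m = −Q_out dt/(V₀ + 1.13500 t); integrating gives ln(m/m₀) = −(Q_out/(Q_in−Q_out)) ln(V/V₀).
m = m₀ (V₀/V)^(Q_out/(Q_in−Q_out)) = 66.94 × (15.22/26.0207)^(0.864317) = 42.1098 g.
C = m/V = 42.1098/26.0207 = 1.61832 g/m³.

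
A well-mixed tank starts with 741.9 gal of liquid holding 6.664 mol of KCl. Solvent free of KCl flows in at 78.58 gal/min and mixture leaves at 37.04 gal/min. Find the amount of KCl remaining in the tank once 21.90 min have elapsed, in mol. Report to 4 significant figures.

Let m(t) be the amount of KCl. Volume: V(t) = V₀ + (Q_in − Q_out) t = 741.9 + 41.5400 t; V(21.90) = 1651.63 gal.
Solute balance: dm/dt = 0 − Q_out C = −Q_out m/V(t).
Separate: dm/m = −Q_out dt/V(t) ⇒ ln(m/m₀) = −(Q_out/(Q_in−Q_out)) ln(V/V₀).
m = m₀ (V₀/V)^(Q_out/(Q_in−Q_out)) = 6.664 × (741.9/1651.63)^(0.891671) = 3.26453 mol.

3.265 mol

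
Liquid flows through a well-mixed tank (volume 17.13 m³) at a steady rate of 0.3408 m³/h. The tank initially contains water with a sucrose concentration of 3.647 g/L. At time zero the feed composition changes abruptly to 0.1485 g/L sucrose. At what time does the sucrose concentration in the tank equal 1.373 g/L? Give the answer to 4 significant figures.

Accumulation = in − out for the solute gives V dC/dt = Q(C_in − C), so τ = V/Q = 50.2641 h.
C(t) = C_in + (C₀ − C_in) e^(−t/τ). Set C = 1.373 and solve for t:
e^(−t/τ) = (C − C_in)/(C₀ − C_in) = (1.373 − 0.1485)/(3.647 − 0.1485) = 0.350007
t = −τ ln(…) = 50.2641 × 1.04980 = 52.7673 h.

52.77 h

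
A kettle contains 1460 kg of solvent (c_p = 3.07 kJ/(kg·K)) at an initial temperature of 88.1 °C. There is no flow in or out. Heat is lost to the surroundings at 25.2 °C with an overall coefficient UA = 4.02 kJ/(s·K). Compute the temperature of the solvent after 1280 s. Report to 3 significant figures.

45.2 °C

Heat balance on the well-mixed liquid: M c_p dT/dt = −UA(T − T_amb).
dT/dt = (T_ss − T)/τ with T_ss = T_amb = 25.200 °C, τ = M c_p/UA = 1460·3.07/4.02 = 1115.0 s.
T approaches T_ss exponentially: T(t) = T_ss + (T₀ − T_ss) e^(−t/τ).
T(1280) = 25.200 + (62.900)·0.31727 = 45.156 °C.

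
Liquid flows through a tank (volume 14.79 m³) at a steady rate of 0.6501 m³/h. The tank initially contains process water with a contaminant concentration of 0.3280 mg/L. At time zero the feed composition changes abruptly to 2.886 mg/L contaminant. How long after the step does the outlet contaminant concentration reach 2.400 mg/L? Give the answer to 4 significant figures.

37.78 h

Species balance: V dC/dt = Q(C_in − C) ⇒ τ = V/Q = 22.7503 h.
C(t) = C_in + (C₀ − C_in) e^(−t/τ). Set C = 2.400 and solve for t:
e^(−t/τ) = (C − C_in)/(C₀ − C_in) = (2.400 − 2.886)/(0.3280 − 2.886) = 0.189992
t = −τ ln(…) = 22.7503 × 1.66077 = 37.7831 h.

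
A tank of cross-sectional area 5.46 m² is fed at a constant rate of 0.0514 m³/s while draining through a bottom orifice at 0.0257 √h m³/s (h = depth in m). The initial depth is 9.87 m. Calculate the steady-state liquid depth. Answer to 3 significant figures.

4.00 m

Level balance: A dh/dt = 0.0514 − 0.0257 √h. Setting dh/dt = 0:
Q_in = 0.0257 √h_ss ⇒ √h_ss = 0.0514/0.0257 = 2.0000.
h_ss = 2.0000² = 4.0000 m. (Since h₀ = 9.87 m > h_ss, the level will fall toward this value.)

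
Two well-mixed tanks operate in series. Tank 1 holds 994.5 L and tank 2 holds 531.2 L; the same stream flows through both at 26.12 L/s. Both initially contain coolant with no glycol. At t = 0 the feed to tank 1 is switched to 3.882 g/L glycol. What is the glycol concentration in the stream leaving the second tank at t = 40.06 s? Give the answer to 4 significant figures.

1.593 g/L

Each tank obeys Vᵢ dCᵢ/dt = Q(Cᵢ₋₁ − Cᵢ), so τᵢ = Vᵢ/Q.
τ₁ = 994.5/26.12 = 38.0743 s; τ₂ = 531.2/26.12 = 20.3369 s.
Tank 1: C₁ = C_in(1 − e^(−t/τ₁)). Tank 2 (τ₁ ≠ τ₂): C₂ = C_in[1 − (τ₁ e^(−t/τ₁) − τ₂ e^(−t/τ₂))/(τ₁ − τ₂)].
At t = 40.06: e^(−t/τ₁) = 0.349185, e^(−t/τ₂) = 0.139482.
C₂ = 3.882·[1 − (38.0743·0.349185 − 20.3369·0.139482)/(17.7374)] = 3.882·0.410379 = 1.59309 g/L.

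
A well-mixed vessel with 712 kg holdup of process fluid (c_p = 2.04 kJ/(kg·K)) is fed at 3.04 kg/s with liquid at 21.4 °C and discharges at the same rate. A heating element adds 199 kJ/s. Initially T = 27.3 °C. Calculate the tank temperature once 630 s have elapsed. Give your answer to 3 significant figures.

51.7 °C

Energy balance: M c_p dT/dt = ṁ c_p (T_in − T) + 199.
Rearrange: dT/dt = (T_ss − T)/τ with τ = M/ṁ = 234.21 s and T_ss = T_in + Q̇/(ṁ c_p) = 53.488 °C.
Solution: T(t) = T_ss + (T₀ − T_ss) e^(−t/τ).
T(630) = 53.488 + (-26.188)·e^(−630/234.21) = 53.488 + (-26.188)·0.067889 = 51.711 °C.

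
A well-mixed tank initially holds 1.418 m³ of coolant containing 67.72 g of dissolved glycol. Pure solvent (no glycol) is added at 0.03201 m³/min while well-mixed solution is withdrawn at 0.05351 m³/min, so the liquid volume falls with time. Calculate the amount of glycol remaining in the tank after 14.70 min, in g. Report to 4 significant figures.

Total volume: dV/dt = Q_in − Q_out = -0.0215000 m³/min, so V(t) = 1.418 − 0.0215000 t and V(14.70) = 1.10195 m³.
Species balance (pure solvent in): dm/dt = −Q_out · m/V(t).
dm/m = −Q_out dt/(V₀ − 0.0215000 t); integrating gives ln(m/m₀) = −(Q_out/(Q_in−Q_out)) ln(V/V₀).
m = m₀ (V₀/V)^(Q_out/(Q_in−Q_out)) = 67.72 × (1.418/1.10195)^(-2.48884) = 36.1538 g.

36.15 g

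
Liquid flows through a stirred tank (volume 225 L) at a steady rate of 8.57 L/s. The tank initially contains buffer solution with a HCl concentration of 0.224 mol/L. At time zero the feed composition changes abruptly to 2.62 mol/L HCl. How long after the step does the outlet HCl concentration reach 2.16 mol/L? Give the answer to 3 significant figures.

43.3 s

Species balance: V dC/dt = Q(C_in − C) ⇒ τ = V/Q = 26.254 s.
C(t) = C_in + (C₀ − C_in) e^(−t/τ). Set C = 2.16 and solve for t:
e^(−t/τ) = (C − C_in)/(C₀ − C_in) = (2.16 − 2.62)/(0.224 − 2.62) = 0.19199
t = −τ ln(…) = 26.254 × 1.6503 = 43.328 s.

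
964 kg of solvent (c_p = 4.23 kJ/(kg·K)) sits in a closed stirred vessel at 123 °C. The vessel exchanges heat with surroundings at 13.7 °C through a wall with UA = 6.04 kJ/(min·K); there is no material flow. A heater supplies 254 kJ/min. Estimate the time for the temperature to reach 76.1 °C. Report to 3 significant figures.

807 min

Lumped-capacitance energy balance: M c_p dT/dt = UA(T_amb − T) + Q̇.
τ = M c_p/UA = 675.12 min; T_ss = T_amb + Q̇/UA = 13.7 + 254/6.04 = 55.753 °C.
T(t) = T_ss + (T₀ − T_ss)e^(−t/τ); set T = 76.1:
t = −τ ln[(T − T_ss)/(T₀ − T_ss)] = −675.12 · ln(0.30257) = 807.06 min.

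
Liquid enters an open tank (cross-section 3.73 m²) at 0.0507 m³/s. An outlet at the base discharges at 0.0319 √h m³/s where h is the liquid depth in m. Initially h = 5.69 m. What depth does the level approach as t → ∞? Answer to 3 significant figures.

Accumulation of liquid (constant cross-section A): A dh/dt = Q_in − 0.0319 √h. At steady state dh/dt = 0:
Q_in = 0.0319 √h_ss ⇒ √h_ss = 0.0507/0.0319 = 1.5893.
h_ss = 1.5893² = 2.5260 m. (Since h₀ = 5.69 m > h_ss, the level will fall toward this value.)

2.53 m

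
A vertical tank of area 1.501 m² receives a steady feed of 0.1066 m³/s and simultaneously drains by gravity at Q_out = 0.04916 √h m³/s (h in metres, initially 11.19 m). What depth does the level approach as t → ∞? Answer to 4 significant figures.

Accumulation of liquid (constant cross-section A): A dh/dt = Q_in − 0.04916 √h. At steady state dh/dt = 0:
Q_in = 0.04916 √h_ss ⇒ √h_ss = 0.1066/0.04916 = 2.16843.
h_ss = 2.16843² = 4.70209 m. (Since h₀ = 11.19 m > h_ss, the level will fall toward this value.)

4.702 m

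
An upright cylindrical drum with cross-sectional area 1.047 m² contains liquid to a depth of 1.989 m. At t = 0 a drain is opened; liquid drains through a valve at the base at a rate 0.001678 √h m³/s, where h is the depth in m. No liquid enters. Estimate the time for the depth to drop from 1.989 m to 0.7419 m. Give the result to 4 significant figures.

Accumulation of liquid (constant cross-section A): A dh/dt = −0.001678 √h.
∫ h^(−1/2) dh = −(0.001678/A) ∫ dt, giving 2√h = 2√h₀ − (0.001678/A) t.
t = 2A(√h₀ − √h)/0.001678 = 2·1.047·(√1.989 − √0.7419)/0.001678
  = 2.09400 × (1.41032 − 0.861336) / 0.001678 = 685.084 s.

685.1 s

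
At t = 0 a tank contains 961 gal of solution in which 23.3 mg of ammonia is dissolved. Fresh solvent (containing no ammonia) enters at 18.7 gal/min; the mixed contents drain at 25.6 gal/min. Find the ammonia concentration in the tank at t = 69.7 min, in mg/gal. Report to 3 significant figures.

0.00370 mg/gal

Let m(t) be the amount of ammonia. Volume: V(t) = V₀ + (Q_in − Q_out) t = 961 − 6.9000 t; V(69.7) = 480.07 gal.
No ammonia enters, so dm/dt = −Q_out · (m/V).
dm/m = −Q_out dt/(V₀ − 6.9000 t); integrating gives ln(m/m₀) = −(Q_out/(Q_in−Q_out)) ln(V/V₀).
m = m₀ (V₀/V)^(Q_out/(Q_in−Q_out)) = 23.3 × (961/480.07)^(-3.7101) = 1.7744 mg.
C = m/V = 1.7744/480.07 = 0.0036961 mg/gal.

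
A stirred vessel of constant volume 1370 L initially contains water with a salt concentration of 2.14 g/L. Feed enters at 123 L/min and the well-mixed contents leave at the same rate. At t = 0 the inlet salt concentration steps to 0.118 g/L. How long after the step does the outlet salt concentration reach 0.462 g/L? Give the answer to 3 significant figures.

Species balance: V dC/dt = Q(C_in − C) ⇒ τ = V/Q = 11.138 min.
C(t) = C_in + (C₀ − C_in) e^(−t/τ). Set C = 0.462 and solve for t:
e^(−t/τ) = (C − C_in)/(C₀ − C_in) = (0.462 − 0.118)/(2.14 − 0.118) = 0.17013
t = −τ ln(…) = 11.138 × 1.7712 = 19.728 min.

19.7 min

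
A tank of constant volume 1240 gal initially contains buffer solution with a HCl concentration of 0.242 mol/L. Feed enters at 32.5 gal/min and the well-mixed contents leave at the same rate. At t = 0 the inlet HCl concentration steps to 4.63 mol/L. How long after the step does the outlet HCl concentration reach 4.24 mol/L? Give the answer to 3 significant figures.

92.4 min

Transient balance on the dissolved component: V dC/dt = Q(C_in − C), so τ = V/Q = 38.154 min.
C(t) = C_in + (C₀ − C_in) e^(−t/τ). Set C = 4.24 and solve for t:
e^(−t/τ) = (C − C_in)/(C₀ − C_in) = (4.24 − 4.63)/(0.242 − 4.63) = 0.088879
t = −τ ln(…) = 38.154 × 2.4205 = 92.351 min.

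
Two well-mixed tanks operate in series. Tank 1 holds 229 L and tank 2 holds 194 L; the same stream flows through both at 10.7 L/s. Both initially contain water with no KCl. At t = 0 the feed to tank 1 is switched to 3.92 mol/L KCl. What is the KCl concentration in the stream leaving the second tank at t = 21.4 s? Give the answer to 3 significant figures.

1.16 mol/L

Species balance on tank i: dCᵢ/dt = (Cᵢ₋₁ − Cᵢ)/τᵢ with τᵢ = Vᵢ/Q.
τ₁ = 229/10.7 = 21.402 s; τ₂ = 194/10.7 = 18.131 s.
Solving the cascade with C₁(0)=C₂(0)=0 gives C₂(t) = C_in[1 − (τ₁ e^(−t/τ₁) − τ₂ e^(−t/τ₂))/(τ₁ − τ₂)].
At t = 21.4: e^(−t/τ₁) = 0.36791, e^(−t/τ₂) = 0.30718.
C₂ = 3.92·[1 − (21.402·0.36791 − 18.131·0.30718)/(3.2710)] = 3.92·0.29548 = 1.1583 mol/L.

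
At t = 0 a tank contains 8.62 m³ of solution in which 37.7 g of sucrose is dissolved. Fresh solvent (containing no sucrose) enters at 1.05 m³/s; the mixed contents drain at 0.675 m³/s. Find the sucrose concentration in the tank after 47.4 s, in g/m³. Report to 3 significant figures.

0.191 g/m³

Let m(t) be the amount of sucrose. Volume: V(t) = V₀ + (Q_in − Q_out) t = 8.62 + 0.37500 t; V(47.4) = 26.395 m³.
Solute balance: dm/dt = 0 − Q_out C = −Q_out m/V(t).
Separate: dm/m = −Q_out dt/V(t) ⇒ ln(m/m₀) = −(Q_out/(Q_in−Q_out)) ln(V/V₀).
m = m₀ (V₀/V)^(Q_out/(Q_in−Q_out)) = 37.7 × (8.62/26.395)^(1.8000) = 5.0294 g.
C = m/V = 5.0294/26.395 = 0.19054 g/m³.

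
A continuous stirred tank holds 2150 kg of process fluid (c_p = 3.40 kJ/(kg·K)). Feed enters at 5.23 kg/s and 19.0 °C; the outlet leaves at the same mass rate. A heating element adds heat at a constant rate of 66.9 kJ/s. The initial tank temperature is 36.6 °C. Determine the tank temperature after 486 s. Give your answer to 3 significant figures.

27.0 °C

Heat balance on the well-mixed liquid: M c_p dT/dt = ṁ c_p (T_in − T) + 66.9.
τ = M/ṁ = 411.09 s; T_ss = T_in + Q̇/(ṁ c_p) = 19.0 + 66.9/(5.23·3.40) = 22.762 °C.
Solution: T(t) = T_ss + (T₀ − T_ss) e^(−t/τ).
T(486) = 22.762 + (13.838)·e^(−486/411.09) = 22.762 + (13.838)·0.30660 = 27.005 °C.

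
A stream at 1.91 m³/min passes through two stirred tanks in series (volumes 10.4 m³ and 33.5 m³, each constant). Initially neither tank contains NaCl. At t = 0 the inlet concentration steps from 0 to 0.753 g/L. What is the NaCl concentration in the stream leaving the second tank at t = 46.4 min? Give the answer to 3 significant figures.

0.676 g/L

Time constants: τᵢ = Vᵢ/Q for each well-mixed tank.
τ₁ = 10.4/1.91 = 5.4450 min; τ₂ = 33.5/1.91 = 17.539 min.
Tank 1: C₁ = C_in(1 − e^(−t/τ₁)). Tank 2 (τ₁ ≠ τ₂): C₂ = C_in[1 − (τ₁ e^(−t/τ₁) − τ₂ e^(−t/τ₂))/(τ₁ − τ₂)].
At t = 46.4: e^(−t/τ₁) = 0.00019913, e^(−t/τ₂) = 0.070970.
C₂ = 0.753·[1 − (5.4450·0.00019913 − 17.539·0.070970)/(-12.094)] = 0.753·0.89717 = 0.67557 g/L.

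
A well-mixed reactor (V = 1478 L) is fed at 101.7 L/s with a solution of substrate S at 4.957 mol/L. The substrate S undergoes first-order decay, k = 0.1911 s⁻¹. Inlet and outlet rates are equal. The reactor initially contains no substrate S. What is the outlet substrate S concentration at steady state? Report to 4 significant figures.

1.312 mol/L

Species balance: V dC/dt = Q C_in − Q C − k V C.
At steady state: 0 = Q C_in − (Q + kV) C_ss, so C_ss = Q C_in/(Q + kV).
C_ss = 101.7·4.957/(101.7 + 0.1911·1478) = 504.127/384.146 = 1.31233 mol/L.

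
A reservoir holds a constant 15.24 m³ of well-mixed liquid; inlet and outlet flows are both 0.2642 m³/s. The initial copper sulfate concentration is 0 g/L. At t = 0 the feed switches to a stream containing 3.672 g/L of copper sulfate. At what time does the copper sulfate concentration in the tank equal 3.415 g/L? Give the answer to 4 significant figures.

Species balance: V dC/dt = Q(C_in − C) ⇒ τ = V/Q = 57.6836 s.
C(t) = C_in + (C₀ − C_in) e^(−t/τ). Set C = 3.415 and solve for t:
e^(−t/τ) = (C − C_in)/(C₀ − C_in) = (3.415 − 3.672)/(0 − 3.672) = 0.0699891
t = −τ ln(…) = 57.6836 × 2.65942 = 153.405 s.

153.4 s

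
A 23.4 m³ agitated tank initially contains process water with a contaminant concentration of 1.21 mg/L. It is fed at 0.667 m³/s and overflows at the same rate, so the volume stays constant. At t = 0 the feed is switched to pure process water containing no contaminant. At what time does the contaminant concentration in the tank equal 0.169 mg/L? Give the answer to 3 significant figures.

Mass balance on the solute (V constant): V dC/dt = Q(C_in − C), so τ = V/Q = 35.082 s.
C(t) = C_in + (C₀ − C_in) e^(−t/τ). Set C = 0.169 and solve for t:
e^(−t/τ) = (C − C_in)/(C₀ − C_in) = (0.169 − 0)/(1.21 − 0) = 0.13967
t = −τ ln(…) = 35.082 × 1.9685 = 69.059 s.

69.1 s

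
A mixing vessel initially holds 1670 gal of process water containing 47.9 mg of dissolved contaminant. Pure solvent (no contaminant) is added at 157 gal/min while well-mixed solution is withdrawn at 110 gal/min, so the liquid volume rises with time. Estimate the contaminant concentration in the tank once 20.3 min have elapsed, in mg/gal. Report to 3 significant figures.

0.00634 mg/gal

Let m(t) be the amount of contaminant. Volume: V(t) = V₀ + (Q_in − Q_out) t = 1670 + 47.000 t; V(20.3) = 2624.1 gal.
Species balance (pure solvent in): dm/dt = −Q_out · m/V(t).
dm/m = −Q_out dt/(V₀ + 47.000 t); integrating gives ln(m/m₀) = −(Q_out/(Q_in−Q_out)) ln(V/V₀).
m = m₀ (V₀/V)^(Q_out/(Q_in−Q_out)) = 47.9 × (1670/2624.1)^(2.3404) = 16.634 mg.
C = m/V = 16.634/2624.1 = 0.0063389 mg/gal.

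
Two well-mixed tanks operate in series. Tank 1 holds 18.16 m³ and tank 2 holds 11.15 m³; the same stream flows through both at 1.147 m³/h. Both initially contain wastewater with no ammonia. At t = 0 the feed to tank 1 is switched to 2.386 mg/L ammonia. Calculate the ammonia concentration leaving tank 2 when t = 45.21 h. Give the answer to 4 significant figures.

Species balance on tank i: dCᵢ/dt = (Cᵢ₋₁ − Cᵢ)/τᵢ with τᵢ = Vᵢ/Q.
τ₁ = 18.16/1.147 = 15.8326 h; τ₂ = 11.15/1.147 = 9.72101 h.
Solving the cascade with C₁(0)=C₂(0)=0 gives C₂(t) = C_in[1 − (τ₁ e^(−t/τ₁) − τ₂ e^(−t/τ₂))/(τ₁ − τ₂)].
At t = 45.21: e^(−t/τ₁) = 0.0575271, e^(−t/τ₂) = 0.00955443.
C₂ = 2.386·[1 − (15.8326·0.0575271 − 9.72101·0.00955443)/(6.11160)] = 2.386·0.866168 = 2.06668 mg/L.

2.067 mg/L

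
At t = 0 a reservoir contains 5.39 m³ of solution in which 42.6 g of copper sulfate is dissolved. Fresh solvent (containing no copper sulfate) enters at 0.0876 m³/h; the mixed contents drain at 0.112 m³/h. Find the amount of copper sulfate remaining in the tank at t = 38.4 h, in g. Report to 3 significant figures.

17.7 g

Let m(t) be the amount of copper sulfate. Volume: V(t) = V₀ + (Q_in − Q_out) t = 5.39 − 0.024400 t; V(38.4) = 4.4530 m³.
Species balance (pure solvent in): dm/dt = −Q_out · m/V(t).
dm/m = −Q_out dt/(V₀ − 0.024400 t); integrating gives ln(m/m₀) = −(Q_out/(Q_in−Q_out)) ln(V/V₀).
m = m₀ (V₀/V)^(Q_out/(Q_in−Q_out)) = 42.6 × (5.39/4.4530)^(-4.5902) = 17.731 g.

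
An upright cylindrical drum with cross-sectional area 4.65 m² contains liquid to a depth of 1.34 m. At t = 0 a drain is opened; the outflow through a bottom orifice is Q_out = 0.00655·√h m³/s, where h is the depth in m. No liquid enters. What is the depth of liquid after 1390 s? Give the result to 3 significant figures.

0.0319 m

A dh/dt = −Q_out = −0.00655 √h.
∫ h^(−1/2) dh = −(0.00655/A) ∫ dt, giving 2√h = 2√h₀ − (0.00655/A) t.
√h = √1.34 − 0.00655·1390/(2·4.65) = 1.1576 − 0.97898 = 0.17861.
h = 0.17861² = 0.031900 m.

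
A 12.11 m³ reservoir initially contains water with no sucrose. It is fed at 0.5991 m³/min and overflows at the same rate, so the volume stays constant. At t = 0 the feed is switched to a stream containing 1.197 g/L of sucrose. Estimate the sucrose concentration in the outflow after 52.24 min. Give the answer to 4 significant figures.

Unsteady species balance (constant V, well mixed): V dC/dt = Q(C_in − C).
Rewrite as dC/dt + C/τ = C_in/τ, τ = V/Q = 20.2137 min.
Solution: C(t) = C_in + (C₀ − C_in) e^(−t/τ).
C(52.24) = 1.197 + (0 − 1.197)·e^(−52.24/20.2137) = 1.197 + (-1.19700)·0.0754420 = 1.10670 g/L.

1.107 g/L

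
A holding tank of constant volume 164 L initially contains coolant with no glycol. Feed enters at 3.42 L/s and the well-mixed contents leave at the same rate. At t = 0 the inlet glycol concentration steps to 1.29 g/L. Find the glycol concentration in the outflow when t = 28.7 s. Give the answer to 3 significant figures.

Transient balance on the dissolved component: V dC/dt = Q(C_in − C).
Rewrite as dC/dt + C/τ = C_in/τ, τ = V/Q = 47.953 s.
C approaches C_in exponentially: C(t) = C_in + (C₀ − C_in) e^(−t/τ).
C(28.7) = 1.29 + (0 − 1.29)·e^(−28.7/47.953) = 1.29 + (-1.2900)·0.54964 = 0.58097 g/L.

0.581 g/L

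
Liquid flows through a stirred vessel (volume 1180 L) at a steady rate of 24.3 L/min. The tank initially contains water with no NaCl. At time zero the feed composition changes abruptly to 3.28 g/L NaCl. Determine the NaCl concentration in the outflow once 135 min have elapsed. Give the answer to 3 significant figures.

3.08 g/L

Mass balance on the solute (V constant): V dC/dt = Q(C_in − C).
So dC/dt = (C_in − C)/τ with τ = V/Q = 1180/24.3 = 48.560 min.
This is linear first-order; C(t) = C_in + (C₀ − C_in) e^(−t/τ).
C(135) = 3.28 + (0 − 3.28)·e^(−135/48.560) = 3.28 + (-3.2800)·0.062033 = 3.0765 g/L.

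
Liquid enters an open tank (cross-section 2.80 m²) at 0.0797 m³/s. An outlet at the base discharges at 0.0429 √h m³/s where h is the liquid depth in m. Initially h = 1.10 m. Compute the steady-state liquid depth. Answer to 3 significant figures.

3.45 m

Volume balance on the tank: A dh/dt = Q_in − 0.0429 √h. At steady state dh/dt = 0:
Q_in = 0.0429 √h_ss ⇒ √h_ss = 0.0797/0.0429 = 1.8578.
h_ss = 1.8578² = 3.4515 m. (Since h₀ = 1.10 m < h_ss, the level will rise toward this value.)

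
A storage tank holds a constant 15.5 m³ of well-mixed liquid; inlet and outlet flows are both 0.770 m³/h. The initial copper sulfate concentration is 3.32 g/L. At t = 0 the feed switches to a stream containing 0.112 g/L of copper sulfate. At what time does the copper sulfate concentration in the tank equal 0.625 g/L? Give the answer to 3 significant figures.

Species balance: V dC/dt = Q(C_in − C) ⇒ τ = V/Q = 20.130 h.
C(t) = C_in + (C₀ − C_in) e^(−t/τ). Set C = 0.625 and solve for t:
e^(−t/τ) = (C − C_in)/(C₀ − C_in) = (0.625 − 0.112)/(3.32 − 0.112) = 0.15991
t = −τ ln(…) = 20.130 × 1.8331 = 36.901 h.

36.9 h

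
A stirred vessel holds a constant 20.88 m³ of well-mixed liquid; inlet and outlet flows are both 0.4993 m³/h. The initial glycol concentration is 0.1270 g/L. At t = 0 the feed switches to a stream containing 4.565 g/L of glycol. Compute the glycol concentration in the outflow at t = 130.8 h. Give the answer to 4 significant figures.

4.371 g/L

Species balance on the tank: V dC/dt = Q(C_in − C).
So dC/dt = (C_in − C)/τ with τ = V/Q = 20.88/0.4993 = 41.8185 h.
C approaches C_in exponentially: C(t) = C_in + (C₀ − C_in) e^(−t/τ).
C(130.8) = 4.565 + (0.1270 − 4.565)·e^(−130.8/41.8185) = 4.565 + (-4.43800)·0.0438141 = 4.37055 g/L.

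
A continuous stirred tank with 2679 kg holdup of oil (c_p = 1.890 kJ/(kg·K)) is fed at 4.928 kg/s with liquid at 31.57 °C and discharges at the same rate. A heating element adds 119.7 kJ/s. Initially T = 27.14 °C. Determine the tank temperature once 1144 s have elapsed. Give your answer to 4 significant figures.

Unsteady energy balance on the tank contents: M c_p dT/dt = ṁ c_p (T_in − T) + 119.7.
Rearrange: dT/dt = (T_ss − T)/τ with τ = M/ṁ = 543.628 s and T_ss = T_in + Q̇/(ṁ c_p) = 44.4217 °C.
Solution: T(t) = T_ss + (T₀ − T_ss) e^(−t/τ).
T(1144) = 44.4217 + (-17.2817)·e^(−1144/543.628) = 44.4217 + (-17.2817)·0.121921 = 42.3147 °C.

42.31 °C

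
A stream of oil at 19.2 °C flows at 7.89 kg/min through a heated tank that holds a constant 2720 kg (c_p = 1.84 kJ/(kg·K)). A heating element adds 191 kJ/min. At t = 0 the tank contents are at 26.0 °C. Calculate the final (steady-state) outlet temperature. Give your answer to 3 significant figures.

32.4 °C

M c_p dT/dt = ṁ c_p (T_in − T) + Q̇.
At steady state dT/dt = 0 ⇒ T_ss = T_in + Q̇/(ṁ c_p) = 19.2 + 191/(7.89·1.84) = 32.356 °C.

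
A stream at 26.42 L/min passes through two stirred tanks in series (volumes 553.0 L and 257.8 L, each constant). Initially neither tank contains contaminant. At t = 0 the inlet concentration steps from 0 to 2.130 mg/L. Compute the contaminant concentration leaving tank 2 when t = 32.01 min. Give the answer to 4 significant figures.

Species balance on tank i: dCᵢ/dt = (Cᵢ₋₁ − Cᵢ)/τᵢ with τᵢ = Vᵢ/Q.
τ₁ = 553.0/26.42 = 20.9311 min; τ₂ = 257.8/26.42 = 9.75776 min.
Tank 1: C₁ = C_in(1 − e^(−t/τ₁)). Tank 2 (τ₁ ≠ τ₂): C₂ = C_in[1 − (τ₁ e^(−t/τ₁) − τ₂ e^(−t/τ₂))/(τ₁ − τ₂)].
At t = 32.01: e^(−t/τ₁) = 0.216687, e^(−t/τ₂) = 0.0376107.
C₂ = 2.130·[1 − (20.9311·0.216687 − 9.75776·0.0376107)/(11.1734)] = 2.130·0.626925 = 1.33535 mg/L.

1.335 mg/L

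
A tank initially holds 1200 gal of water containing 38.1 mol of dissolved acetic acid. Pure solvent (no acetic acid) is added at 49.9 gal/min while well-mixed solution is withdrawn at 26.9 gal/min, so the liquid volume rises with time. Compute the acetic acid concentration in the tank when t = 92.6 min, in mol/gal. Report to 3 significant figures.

Total volume: dV/dt = Q_in − Q_out = 23.000 gal/min, so V(t) = 1200 + 23.000 t and V(92.6) = 3329.8 gal.
Solute balance: dm/dt = 0 − Q_out C = −Q_out m/V(t).
dm/m = −Q_out dt/(V₀ + 23.000 t); integrating gives ln(m/m₀) = −(Q_out/(Q_in−Q_out)) ln(V/V₀).
m = m₀ (V₀/V)^(Q_out/(Q_in−Q_out)) = 38.1 × (1200/3329.8)^(1.1696) = 11.549 mol.
C = m/V = 11.549/3329.8 = 0.0034683 mol/gal.

0.00347 mol/gal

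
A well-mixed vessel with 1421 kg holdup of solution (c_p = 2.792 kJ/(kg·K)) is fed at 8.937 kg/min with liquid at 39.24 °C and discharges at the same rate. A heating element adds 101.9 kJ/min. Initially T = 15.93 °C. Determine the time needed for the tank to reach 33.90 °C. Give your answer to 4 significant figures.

169.7 min

M c_p dT/dt = ṁ c_p (T_in − T) + Q̇.
τ = M/ṁ = 159.002 min; T_ss = T_in + Q̇/(ṁ c_p) = 43.3238 °C.
T(t) = T_ss + (T₀ − T_ss) e^(−t/τ). Set T = 33.90:
e^(−t/τ) = (33.90 − 43.3238)/(15.93 − 43.3238) = 0.344013
t = −159.002 · ln(0.344013) = 169.667 min.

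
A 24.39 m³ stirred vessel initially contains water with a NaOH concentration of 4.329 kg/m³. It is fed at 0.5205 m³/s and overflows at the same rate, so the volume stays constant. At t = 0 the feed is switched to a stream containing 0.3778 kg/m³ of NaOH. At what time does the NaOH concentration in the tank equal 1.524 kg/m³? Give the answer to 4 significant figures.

57.99 s

Species balance: V dC/dt = Q(C_in − C) ⇒ τ = V/Q = 46.8588 s.
C(t) = C_in + (C₀ − C_in) e^(−t/τ). Set C = 1.524 and solve for t:
e^(−t/τ) = (C − C_in)/(C₀ − C_in) = (1.524 − 0.3778)/(4.329 − 0.3778) = 0.290089
t = −τ ln(…) = 46.8588 × 1.23757 = 57.9909 s.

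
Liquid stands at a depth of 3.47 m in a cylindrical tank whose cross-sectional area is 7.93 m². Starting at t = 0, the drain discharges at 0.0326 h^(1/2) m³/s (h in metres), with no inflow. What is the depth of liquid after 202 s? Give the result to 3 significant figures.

2.10 m

A dh/dt = −Q_out = −0.0326 √h.
∫ h^(−1/2) dh = −(0.0326/A) ∫ dt, giving 2√h = 2√h₀ − (0.0326/A) t.
√h = √3.47 − 0.0326·202/(2·7.93) = 1.8628 − 0.41521 = 1.4476.
h = 1.4476² = 2.0955 m.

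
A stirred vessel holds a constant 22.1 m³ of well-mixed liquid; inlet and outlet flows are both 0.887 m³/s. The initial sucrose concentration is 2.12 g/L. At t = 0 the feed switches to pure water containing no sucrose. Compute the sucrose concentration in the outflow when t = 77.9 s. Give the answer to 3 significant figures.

Unsteady species balance (constant V, well mixed): V dC/dt = Q(C_in − C).
Rewrite as dC/dt + C/τ = C_in/τ, τ = V/Q = 24.915 s.
C approaches C_in exponentially: C(t) = C_in + (C₀ − C_in) e^(−t/τ).
C(77.9) = 0 + (2.12 − 0)·e^(−77.9/24.915) = 0 + (2.1200)·0.043868 = 0.093000 g/L.

0.0930 g/L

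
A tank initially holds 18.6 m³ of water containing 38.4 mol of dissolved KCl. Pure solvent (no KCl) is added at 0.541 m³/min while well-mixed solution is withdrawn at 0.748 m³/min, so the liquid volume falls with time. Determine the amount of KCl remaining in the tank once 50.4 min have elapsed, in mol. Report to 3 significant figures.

Let m(t) be the amount of KCl. Volume: V(t) = V₀ + (Q_in − Q_out) t = 18.6 − 0.20700 t; V(50.4) = 8.1672 m³.
Solute balance: dm/dt = 0 − Q_out C = −Q_out m/V(t).
dm/m = −Q_out dt/(V₀ − 0.20700 t); integrating gives ln(m/m₀) = −(Q_out/(Q_in−Q_out)) ln(V/V₀).
m = m₀ (V₀/V)^(Q_out/(Q_in−Q_out)) = 38.4 × (18.6/8.1672)^(-3.6135) = 1.9621 mol.

1.96 mol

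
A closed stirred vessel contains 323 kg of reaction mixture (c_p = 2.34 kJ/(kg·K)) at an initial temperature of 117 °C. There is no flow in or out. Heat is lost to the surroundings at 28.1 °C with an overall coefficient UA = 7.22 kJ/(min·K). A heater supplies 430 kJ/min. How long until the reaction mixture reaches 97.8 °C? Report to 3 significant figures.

M c_p dT/dt = −UA(T − T_amb) + Q̇.
τ = M c_p/UA = 104.68 min; T_ss = T_amb + Q̇/UA = 28.1 + 430/7.22 = 87.657 °C.
T(t) = T_ss + (T₀ − T_ss)e^(−t/τ); set T = 97.8:
t = −τ ln[(T − T_ss)/(T₀ − T_ss)] = −104.68 · ln(0.34567) = 111.20 min.

111 min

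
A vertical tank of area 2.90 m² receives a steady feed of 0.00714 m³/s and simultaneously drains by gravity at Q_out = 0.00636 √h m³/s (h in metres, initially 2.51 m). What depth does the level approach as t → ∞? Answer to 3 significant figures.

1.26 m

A dh/dt = Q_in − 0.00636 √h. Steady state requires inflow = outflow:
Q_in = 0.00636 √h_ss ⇒ √h_ss = 0.00714/0.00636 = 1.1226.
h_ss = 1.1226² = 1.2603 m. (Since h₀ = 2.51 m > h_ss, the level will fall toward this value.)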